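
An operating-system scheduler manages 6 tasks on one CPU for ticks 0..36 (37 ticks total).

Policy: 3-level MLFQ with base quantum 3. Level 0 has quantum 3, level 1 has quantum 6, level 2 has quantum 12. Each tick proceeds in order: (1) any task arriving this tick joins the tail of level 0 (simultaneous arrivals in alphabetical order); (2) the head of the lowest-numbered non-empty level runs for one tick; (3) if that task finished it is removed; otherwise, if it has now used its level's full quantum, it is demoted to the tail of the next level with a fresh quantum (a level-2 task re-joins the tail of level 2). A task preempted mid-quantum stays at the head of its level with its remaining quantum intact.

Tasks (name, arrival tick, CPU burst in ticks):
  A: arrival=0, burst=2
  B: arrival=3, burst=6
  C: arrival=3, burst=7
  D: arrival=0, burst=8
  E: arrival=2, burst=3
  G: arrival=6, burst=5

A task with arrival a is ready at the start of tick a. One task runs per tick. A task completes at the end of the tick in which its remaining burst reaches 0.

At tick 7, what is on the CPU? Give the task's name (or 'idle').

t=0: L0/L1/L2 = AD/-/- → run A
t=1: L0/L1/L2 = AD/-/- → run A
t=2: L0/L1/L2 = DE/-/- → run D
t=3: L0/L1/L2 = DEBC/-/- → run D
t=4: L0/L1/L2 = DEBC/-/- → run D
t=5: L0/L1/L2 = EBC/D/- → run E
t=6: L0/L1/L2 = EBCG/D/- → run E
t=7: L0/L1/L2 = EBCG/D/- → run E
t=8: L0/L1/L2 = BCG/D/- → run B
t=9: L0/L1/L2 = BCG/D/- → run B
t=10: L0/L1/L2 = BCG/D/- → run B
t=11: L0/L1/L2 = CG/DB/- → run C
t=12: L0/L1/L2 = CG/DB/- → run C
t=13: L0/L1/L2 = CG/DB/- → run C
t=14: L0/L1/L2 = G/DBC/- → run G
t=15: L0/L1/L2 = G/DBC/- → run G
t=16: L0/L1/L2 = G/DBC/- → run G
t=17: L0/L1/L2 = -/DBCG/- → run D
t=18: L0/L1/L2 = -/DBCG/- → run D
t=19: L0/L1/L2 = -/DBCG/- → run D
t=20: L0/L1/L2 = -/DBCG/- → run D
t=21: L0/L1/L2 = -/DBCG/- → run D
t=22: L0/L1/L2 = -/BCG/- → run B
t=23: L0/L1/L2 = -/BCG/- → run B
t=24: L0/L1/L2 = -/BCG/- → run B
t=25: L0/L1/L2 = -/CG/- → run C
t=26: L0/L1/L2 = -/CG/- → run C
t=27: L0/L1/L2 = -/CG/- → run C
t=28: L0/L1/L2 = -/CG/- → run C
t=29: L0/L1/L2 = -/G/- → run G
t=30: L0/L1/L2 = -/G/- → run G
t=31: (idle)
t=32: (idle)
t=33: (idle)
t=34: (idle)
t=35: (idle)
t=36: (idle)

running at tick 7 = E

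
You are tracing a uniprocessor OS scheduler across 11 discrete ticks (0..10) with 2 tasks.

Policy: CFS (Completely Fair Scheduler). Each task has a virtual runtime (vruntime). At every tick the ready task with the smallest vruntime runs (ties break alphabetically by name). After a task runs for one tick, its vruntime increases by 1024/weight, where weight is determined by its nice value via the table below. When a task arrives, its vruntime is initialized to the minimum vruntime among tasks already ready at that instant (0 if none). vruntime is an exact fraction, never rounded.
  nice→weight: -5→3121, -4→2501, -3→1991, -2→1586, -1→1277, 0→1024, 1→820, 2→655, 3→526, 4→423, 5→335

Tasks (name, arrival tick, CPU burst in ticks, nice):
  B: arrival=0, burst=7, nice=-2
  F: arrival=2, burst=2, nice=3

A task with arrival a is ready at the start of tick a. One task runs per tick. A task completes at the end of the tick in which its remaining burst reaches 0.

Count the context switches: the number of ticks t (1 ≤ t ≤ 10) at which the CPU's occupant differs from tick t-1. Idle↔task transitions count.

t=0: vr[B=0] → run B
t=1: vr[B=512/793] → run B
t=2: vr[B=1024/793 F=1024/793] → run B
t=3: vr[B=1536/793 F=1024/793] → run F
t=4: vr[B=1536/793 F=675328/208559] → run B
t=5: vr[B=2048/793 F=675328/208559] → run B
t=6: vr[B=2560/793 F=675328/208559] → run B
t=7: vr[B=3072/793 F=675328/208559] → run F
t=8: vr[B=3072/793] → run B
t=9: (idle)
t=10: (idle)

context switches = 5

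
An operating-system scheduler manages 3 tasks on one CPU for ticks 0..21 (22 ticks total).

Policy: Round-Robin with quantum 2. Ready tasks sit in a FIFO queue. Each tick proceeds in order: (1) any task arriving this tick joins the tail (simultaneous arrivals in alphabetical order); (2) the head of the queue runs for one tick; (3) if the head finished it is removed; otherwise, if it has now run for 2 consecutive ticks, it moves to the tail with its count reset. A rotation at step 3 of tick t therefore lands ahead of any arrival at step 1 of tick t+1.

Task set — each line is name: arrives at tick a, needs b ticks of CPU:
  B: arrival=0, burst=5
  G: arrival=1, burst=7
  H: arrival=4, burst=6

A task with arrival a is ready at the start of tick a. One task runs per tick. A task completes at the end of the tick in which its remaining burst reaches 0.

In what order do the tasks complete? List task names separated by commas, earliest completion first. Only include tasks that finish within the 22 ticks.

t=0: queue=[B] q_used=0 → run B
t=1: queue=[B,G] q_used=1 → run B
t=2: queue=[G,B] q_used=0 → run G
t=3: queue=[G,B] q_used=1 → run G
t=4: queue=[B,G,H] q_used=0 → run B
t=5: queue=[B,G,H] q_used=1 → run B
t=6: queue=[G,H,B] q_used=0 → run G
t=7: queue=[G,H,B] q_used=1 → run G
t=8: queue=[H,B,G] q_used=0 → run H
t=9: queue=[H,B,G] q_used=1 → run H
t=10: queue=[B,G,H] q_used=0 → run B
t=11: queue=[G,H] q_used=0 → run G
t=12: queue=[G,H] q_used=1 → run G
t=13: queue=[H,G] q_used=0 → run H
t=14: queue=[H,G] q_used=1 → run H
t=15: queue=[G,H] q_used=0 → run G
t=16: queue=[H] q_used=0 → run H
t=17: queue=[H] q_used=1 → run H
t=18: (idle)
t=19: (idle)
t=20: (idle)
t=21: (idle)

completion order = B, G, H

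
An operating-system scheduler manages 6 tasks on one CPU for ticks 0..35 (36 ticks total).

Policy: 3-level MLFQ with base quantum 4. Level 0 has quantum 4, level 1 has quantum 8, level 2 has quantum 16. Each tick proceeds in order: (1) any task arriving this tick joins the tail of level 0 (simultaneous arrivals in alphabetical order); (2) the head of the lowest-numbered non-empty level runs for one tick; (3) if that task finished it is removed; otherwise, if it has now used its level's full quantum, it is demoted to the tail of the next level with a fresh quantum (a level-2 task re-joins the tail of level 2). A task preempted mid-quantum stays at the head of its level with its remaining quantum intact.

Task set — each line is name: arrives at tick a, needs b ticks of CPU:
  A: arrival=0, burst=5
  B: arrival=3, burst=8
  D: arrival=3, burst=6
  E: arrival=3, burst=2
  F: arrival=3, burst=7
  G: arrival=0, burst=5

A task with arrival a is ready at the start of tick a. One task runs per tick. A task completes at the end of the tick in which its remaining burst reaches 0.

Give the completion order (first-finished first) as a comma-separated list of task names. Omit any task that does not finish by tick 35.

completion order = E, A, G, B, D, F

t=0: L0/L1/L2 = AG/-/- → run A
t=1: L0/L1/L2 = AG/-/- → run A
t=2: L0/L1/L2 = AG/-/- → run A
t=3: L0/L1/L2 = AGBDEF/-/- → run A
t=4: L0/L1/L2 = GBDEF/A/- → run G
t=5: L0/L1/L2 = GBDEF/A/- → run G
t=6: L0/L1/L2 = GBDEF/A/- → run G
t=7: L0/L1/L2 = GBDEF/A/- → run G
t=8: L0/L1/L2 = BDEF/AG/- → run B
t=9: L0/L1/L2 = BDEF/AG/- → run B
t=10: L0/L1/L2 = BDEF/AG/- → run B
t=11: L0/L1/L2 = BDEF/AG/- → run B
t=12: L0/L1/L2 = DEF/AGB/- → run D
t=13: L0/L1/L2 = DEF/AGB/- → run D
t=14: L0/L1/L2 = DEF/AGB/- → run D
t=15: L0/L1/L2 = DEF/AGB/- → run D
t=16: L0/L1/L2 = EF/AGBD/- → run E
t=17: L0/L1/L2 = EF/AGBD/- → run E
t=18: L0/L1/L2 = F/AGBD/- → run F
t=19: L0/L1/L2 = F/AGBD/- → run F
t=20: L0/L1/L2 = F/AGBD/- → run F
t=21: L0/L1/L2 = F/AGBD/- → run F
t=22: L0/L1/L2 = -/AGBDF/- → run A
t=23: L0/L1/L2 = -/GBDF/- → run G
t=24: L0/L1/L2 = -/BDF/- → run B
t=25: L0/L1/L2 = -/BDF/- → run B
t=26: L0/L1/L2 = -/BDF/- → run B
t=27: L0/L1/L2 = -/BDF/- → run B
t=28: L0/L1/L2 = -/DF/- → run D
t=29: L0/L1/L2 = -/DF/- → run D
t=30: L0/L1/L2 = -/F/- → run F
t=31: L0/L1/L2 = -/F/- → run F
t=32: L0/L1/L2 = -/F/- → run F
t=33: (idle)
t=34: (idle)
t=35: (idle)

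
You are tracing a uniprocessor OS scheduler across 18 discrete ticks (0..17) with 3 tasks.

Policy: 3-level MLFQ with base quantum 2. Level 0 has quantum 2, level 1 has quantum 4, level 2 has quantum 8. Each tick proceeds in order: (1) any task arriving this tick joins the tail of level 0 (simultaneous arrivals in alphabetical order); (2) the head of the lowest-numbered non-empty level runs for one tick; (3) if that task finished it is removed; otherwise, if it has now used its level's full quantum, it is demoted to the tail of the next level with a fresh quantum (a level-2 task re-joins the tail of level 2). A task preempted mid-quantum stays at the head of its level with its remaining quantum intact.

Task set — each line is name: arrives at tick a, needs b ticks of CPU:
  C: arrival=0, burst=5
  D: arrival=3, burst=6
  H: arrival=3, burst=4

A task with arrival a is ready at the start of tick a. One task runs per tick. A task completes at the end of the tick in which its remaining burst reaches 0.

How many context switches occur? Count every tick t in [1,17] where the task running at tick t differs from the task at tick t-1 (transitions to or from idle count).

t=0: L0/L1/L2 = C/-/- → run C
t=1: L0/L1/L2 = C/-/- → run C
t=2: L0/L1/L2 = -/C/- → run C
t=3: L0/L1/L2 = DH/C/- → run D
t=4: L0/L1/L2 = DH/C/- → run D
t=5: L0/L1/L2 = H/CD/- → run H
t=6: L0/L1/L2 = H/CD/- → run H
t=7: L0/L1/L2 = -/CDH/- → run C
t=8: L0/L1/L2 = -/CDH/- → run C
t=9: L0/L1/L2 = -/DH/- → run D
t=10: L0/L1/L2 = -/DH/- → run D
t=11: L0/L1/L2 = -/DH/- → run D
t=12: L0/L1/L2 = -/DH/- → run D
t=13: L0/L1/L2 = -/H/- → run H
t=14: L0/L1/L2 = -/H/- → run H
t=15: (idle)
t=16: (idle)
t=17: (idle)

context switches = 6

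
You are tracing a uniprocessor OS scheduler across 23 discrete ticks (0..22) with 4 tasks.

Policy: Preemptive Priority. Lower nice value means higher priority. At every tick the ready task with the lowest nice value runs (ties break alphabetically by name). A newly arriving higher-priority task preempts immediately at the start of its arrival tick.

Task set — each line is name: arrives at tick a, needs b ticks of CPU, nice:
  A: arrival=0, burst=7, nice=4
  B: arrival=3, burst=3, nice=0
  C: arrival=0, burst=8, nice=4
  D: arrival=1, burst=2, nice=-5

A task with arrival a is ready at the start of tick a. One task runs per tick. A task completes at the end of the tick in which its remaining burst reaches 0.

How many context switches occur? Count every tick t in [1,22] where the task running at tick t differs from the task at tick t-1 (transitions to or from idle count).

t=0: ready={A,C} → run A
t=1: ready={A,C,D} → run D
t=2: ready={A,C,D} → run D
t=3: ready={A,B,C} → run B
t=4: ready={A,B,C} → run B
t=5: ready={A,B,C} → run B
t=6: ready={A,C} → run A
t=7: ready={A,C} → run A
t=8: ready={A,C} → run A
t=9: ready={A,C} → run A
t=10: ready={A,C} → run A
t=11: ready={A,C} → run A
t=12: ready={C} → run C
t=13: ready={C} → run C
t=14: ready={C} → run C
t=15: ready={C} → run C
t=16: ready={C} → run C
t=17: ready={C} → run C
t=18: ready={C} → run C
t=19: ready={C} → run C
t=20: (idle)
t=21: (idle)
t=22: (idle)

context switches = 5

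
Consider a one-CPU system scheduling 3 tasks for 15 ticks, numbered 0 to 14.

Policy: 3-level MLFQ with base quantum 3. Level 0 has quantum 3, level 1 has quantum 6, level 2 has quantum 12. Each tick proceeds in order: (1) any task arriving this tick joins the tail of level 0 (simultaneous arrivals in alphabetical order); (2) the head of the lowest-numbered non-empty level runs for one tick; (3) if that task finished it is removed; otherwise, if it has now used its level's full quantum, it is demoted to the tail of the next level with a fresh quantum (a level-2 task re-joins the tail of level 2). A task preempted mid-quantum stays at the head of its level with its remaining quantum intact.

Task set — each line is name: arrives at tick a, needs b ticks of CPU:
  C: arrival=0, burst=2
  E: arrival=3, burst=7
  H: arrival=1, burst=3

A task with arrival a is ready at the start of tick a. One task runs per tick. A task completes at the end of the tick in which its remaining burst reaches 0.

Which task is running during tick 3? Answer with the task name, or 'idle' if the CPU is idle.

t=0: L0/L1/L2 = C/-/- → run C
t=1: L0/L1/L2 = CH/-/- → run C
t=2: L0/L1/L2 = H/-/- → run H
t=3: L0/L1/L2 = HE/-/- → run H
t=4: L0/L1/L2 = HE/-/- → run H
t=5: L0/L1/L2 = E/-/- → run E
t=6: L0/L1/L2 = E/-/- → run E
t=7: L0/L1/L2 = E/-/- → run E
t=8: L0/L1/L2 = -/E/- → run E
t=9: L0/L1/L2 = -/E/- → run E
t=10: L0/L1/L2 = -/E/- → run E
t=11: L0/L1/L2 = -/E/- → run E
t=12: (idle)
t=13: (idle)
t=14: (idle)

running at tick 3 = H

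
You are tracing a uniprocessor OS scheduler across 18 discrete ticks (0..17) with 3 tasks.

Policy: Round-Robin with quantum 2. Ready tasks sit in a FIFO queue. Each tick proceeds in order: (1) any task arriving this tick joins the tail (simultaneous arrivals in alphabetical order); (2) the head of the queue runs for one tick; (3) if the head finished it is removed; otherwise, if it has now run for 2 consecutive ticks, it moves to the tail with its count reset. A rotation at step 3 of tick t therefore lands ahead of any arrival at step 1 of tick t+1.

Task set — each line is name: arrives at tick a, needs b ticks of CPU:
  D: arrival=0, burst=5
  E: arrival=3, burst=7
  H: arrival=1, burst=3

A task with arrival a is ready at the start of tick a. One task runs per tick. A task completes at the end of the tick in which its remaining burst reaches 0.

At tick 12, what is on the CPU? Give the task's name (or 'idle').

t=0: queue=[D] q_used=0 → run D
t=1: queue=[D,H] q_used=1 → run D
t=2: queue=[H,D] q_used=0 → run H
t=3: queue=[H,D,E] q_used=1 → run H
t=4: queue=[D,E,H] q_used=0 → run D
t=5: queue=[D,E,H] q_used=1 → run D
t=6: queue=[E,H,D] q_used=0 → run E
t=7: queue=[E,H,D] q_used=1 → run E
t=8: queue=[H,D,E] q_used=0 → run H
t=9: queue=[D,E] q_used=0 → run D
t=10: queue=[E] q_used=0 → run E
t=11: queue=[E] q_used=1 → run E
t=12: queue=[E] q_used=0 → run E
t=13: queue=[E] q_used=1 → run E
t=14: queue=[E] q_used=0 → run E
t=15: (idle)
t=16: (idle)
t=17: (idle)

running at tick 12 = E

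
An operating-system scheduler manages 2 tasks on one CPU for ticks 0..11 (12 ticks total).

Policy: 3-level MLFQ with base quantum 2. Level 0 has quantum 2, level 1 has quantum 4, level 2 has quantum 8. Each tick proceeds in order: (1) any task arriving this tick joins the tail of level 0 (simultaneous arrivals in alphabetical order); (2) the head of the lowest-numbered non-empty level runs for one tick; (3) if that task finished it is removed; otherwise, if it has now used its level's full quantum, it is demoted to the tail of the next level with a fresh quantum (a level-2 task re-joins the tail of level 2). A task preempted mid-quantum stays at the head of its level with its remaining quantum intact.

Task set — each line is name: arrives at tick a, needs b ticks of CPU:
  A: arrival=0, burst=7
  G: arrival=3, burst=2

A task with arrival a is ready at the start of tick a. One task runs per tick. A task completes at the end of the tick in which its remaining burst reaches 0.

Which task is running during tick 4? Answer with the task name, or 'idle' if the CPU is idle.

t=0: L0/L1/L2 = A/-/- → run A
t=1: L0/L1/L2 = A/-/- → run A
t=2: L0/L1/L2 = -/A/- → run A
t=3: L0/L1/L2 = G/A/- → run G
t=4: L0/L1/L2 = G/A/- → run G
t=5: L0/L1/L2 = -/A/- → run A
t=6: L0/L1/L2 = -/A/- → run A
t=7: L0/L1/L2 = -/A/- → run A
t=8: L0/L1/L2 = -/-/A → run A
t=9: (idle)
t=10: (idle)
t=11: (idle)

running at tick 4 = G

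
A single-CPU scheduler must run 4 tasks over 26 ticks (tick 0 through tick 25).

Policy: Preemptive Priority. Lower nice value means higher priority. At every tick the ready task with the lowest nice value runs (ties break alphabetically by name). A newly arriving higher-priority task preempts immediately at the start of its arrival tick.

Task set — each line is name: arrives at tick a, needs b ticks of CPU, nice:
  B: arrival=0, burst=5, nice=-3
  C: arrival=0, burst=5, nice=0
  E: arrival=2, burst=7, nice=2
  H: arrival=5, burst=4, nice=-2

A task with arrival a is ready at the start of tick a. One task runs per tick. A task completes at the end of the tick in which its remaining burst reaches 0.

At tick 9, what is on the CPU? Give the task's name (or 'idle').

t=0: ready={B,C} → run B
t=1: ready={B,C} → run B
t=2: ready={B,C,E} → run B
t=3: ready={B,C,E} → run B
t=4: ready={B,C,E} → run B
t=5: ready={C,E,H} → run H
t=6: ready={C,E,H} → run H
t=7: ready={C,E,H} → run H
t=8: ready={C,E,H} → run H
t=9: ready={C,E} → run C
t=10: ready={C,E} → run C
t=11: ready={C,E} → run C
t=12: ready={C,E} → run C
t=13: ready={C,E} → run C
t=14: ready={E} → run E
t=15: ready={E} → run E
t=16: ready={E} → run E
t=17: ready={E} → run E
t=18: ready={E} → run E
t=19: ready={E} → run E
t=20: ready={E} → run E
t=21: (idle)
t=22: (idle)
t=23: (idle)
t=24: (idle)
t=25: (idle)

running at tick 9 = C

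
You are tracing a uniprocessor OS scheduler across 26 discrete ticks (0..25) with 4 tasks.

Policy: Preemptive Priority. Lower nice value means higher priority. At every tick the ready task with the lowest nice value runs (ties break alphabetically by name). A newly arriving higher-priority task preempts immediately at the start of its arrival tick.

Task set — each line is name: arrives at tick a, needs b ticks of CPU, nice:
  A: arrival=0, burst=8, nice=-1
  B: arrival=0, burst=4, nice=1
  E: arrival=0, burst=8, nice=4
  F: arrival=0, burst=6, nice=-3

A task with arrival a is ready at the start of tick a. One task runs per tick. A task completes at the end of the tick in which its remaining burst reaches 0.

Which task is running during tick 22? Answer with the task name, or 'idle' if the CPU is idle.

t=0: ready={A,B,E,F} → run F
t=1: ready={A,B,E,F} → run F
t=2: ready={A,B,E,F} → run F
t=3: ready={A,B,E,F} → run F
t=4: ready={A,B,E,F} → run F
t=5: ready={A,B,E,F} → run F
t=6: ready={A,B,E} → run A
t=7: ready={A,B,E} → run A
t=8: ready={A,B,E} → run A
t=9: ready={A,B,E} → run A
t=10: ready={A,B,E} → run A
t=11: ready={A,B,E} → run A
t=12: ready={A,B,E} → run A
t=13: ready={A,B,E} → run A
t=14: ready={B,E} → run B
t=15: ready={B,E} → run B
t=16: ready={B,E} → run B
t=17: ready={B,E} → run B
t=18: ready={E} → run E
t=19: ready={E} → run E
t=20: ready={E} → run E
t=21: ready={E} → run E
t=22: ready={E} → run E
t=23: ready={E} → run E
t=24: ready={E} → run E
t=25: ready={E} → run E

running at tick 22 = E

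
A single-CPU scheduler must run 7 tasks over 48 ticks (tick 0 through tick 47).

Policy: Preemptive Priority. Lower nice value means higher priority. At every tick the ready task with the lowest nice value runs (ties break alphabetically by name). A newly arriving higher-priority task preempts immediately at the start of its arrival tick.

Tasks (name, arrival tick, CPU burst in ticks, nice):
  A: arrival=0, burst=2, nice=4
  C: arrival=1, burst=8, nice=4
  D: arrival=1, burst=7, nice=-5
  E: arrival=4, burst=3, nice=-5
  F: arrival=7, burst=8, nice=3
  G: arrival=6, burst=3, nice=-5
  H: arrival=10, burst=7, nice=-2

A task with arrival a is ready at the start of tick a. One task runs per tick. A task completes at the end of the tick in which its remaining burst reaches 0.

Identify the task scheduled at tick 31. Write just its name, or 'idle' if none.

running at tick 31 = C

t=0: ready={A} → run A
t=1: ready={A,C,D} → run D
t=2: ready={A,C,D} → run D
t=3: ready={A,C,D} → run D
t=4: ready={A,C,D,E} → run D
t=5: ready={A,C,D,E} → run D
t=6: ready={A,C,D,E,G} → run D
t=7: ready={A,C,D,E,F,G} → run D
t=8: ready={A,C,E,F,G} → run E
t=9: ready={A,C,E,F,G} → run E
t=10: ready={A,C,E,F,G,H} → run E
t=11: ready={A,C,F,G,H} → run G
t=12: ready={A,C,F,G,H} → run G
t=13: ready={A,C,F,G,H} → run G
t=14: ready={A,C,F,H} → run H
t=15: ready={A,C,F,H} → run H
t=16: ready={A,C,F,H} → run H
t=17: ready={A,C,F,H} → run H
t=18: ready={A,C,F,H} → run H
t=19: ready={A,C,F,H} → run H
t=20: ready={A,C,F,H} → run H
t=21: ready={A,C,F} → run F
t=22: ready={A,C,F} → run F
t=23: ready={A,C,F} → run F
t=24: ready={A,C,F} → run F
t=25: ready={A,C,F} → run F
t=26: ready={A,C,F} → run F
t=27: ready={A,C,F} → run F
t=28: ready={A,C,F} → run F
t=29: ready={A,C} → run A
t=30: ready={C} → run C
t=31: ready={C} → run C
t=32: ready={C} → run C
t=33: ready={C} → run C
t=34: ready={C} → run C
t=35: ready={C} → run C
t=36: ready={C} → run C
t=37: ready={C} → run C
t=38: (idle)
t=39: (idle)
t=40: (idle)
t=41: (idle)
t=42: (idle)
t=43: (idle)
t=44: (idle)
t=45: (idle)
t=46: (idle)
t=47: (idle)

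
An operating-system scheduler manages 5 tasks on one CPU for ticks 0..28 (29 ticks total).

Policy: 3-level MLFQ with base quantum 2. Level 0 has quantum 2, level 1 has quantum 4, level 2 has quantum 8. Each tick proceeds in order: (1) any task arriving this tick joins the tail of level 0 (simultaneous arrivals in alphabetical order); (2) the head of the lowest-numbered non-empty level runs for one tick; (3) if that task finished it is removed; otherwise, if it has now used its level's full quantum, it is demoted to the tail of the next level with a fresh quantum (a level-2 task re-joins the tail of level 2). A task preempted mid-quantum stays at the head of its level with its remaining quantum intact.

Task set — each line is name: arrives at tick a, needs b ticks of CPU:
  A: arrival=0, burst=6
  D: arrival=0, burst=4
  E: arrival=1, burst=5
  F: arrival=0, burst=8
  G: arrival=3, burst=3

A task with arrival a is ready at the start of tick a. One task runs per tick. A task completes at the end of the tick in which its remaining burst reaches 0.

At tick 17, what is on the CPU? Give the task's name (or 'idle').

running at tick 17 = F

t=0: L0/L1/L2 = ADF/-/- → run A
t=1: L0/L1/L2 = ADFE/-/- → run A
t=2: L0/L1/L2 = DFE/A/- → run D
t=3: L0/L1/L2 = DFEG/A/- → run D
t=4: L0/L1/L2 = FEG/AD/- → run F
t=5: L0/L1/L2 = FEG/AD/- → run F
t=6: L0/L1/L2 = EG/ADF/- → run E
t=7: L0/L1/L2 = EG/ADF/- → run E
t=8: L0/L1/L2 = G/ADFE/- → run G
t=9: L0/L1/L2 = G/ADFE/- → run G
t=10: L0/L1/L2 = -/ADFEG/- → run A
t=11: L0/L1/L2 = -/ADFEG/- → run A
t=12: L0/L1/L2 = -/ADFEG/- → run A
t=13: L0/L1/L2 = -/ADFEG/- → run A
t=14: L0/L1/L2 = -/DFEG/- → run D
t=15: L0/L1/L2 = -/DFEG/- → run D
t=16: L0/L1/L2 = -/FEG/- → run F
t=17: L0/L1/L2 = -/FEG/- → run F
t=18: L0/L1/L2 = -/FEG/- → run F
t=19: L0/L1/L2 = -/FEG/- → run F
t=20: L0/L1/L2 = -/EG/F → run E
t=21: L0/L1/L2 = -/EG/F → run E
t=22: L0/L1/L2 = -/EG/F → run E
t=23: L0/L1/L2 = -/G/F → run G
t=24: L0/L1/L2 = -/-/F → run F
t=25: L0/L1/L2 = -/-/F → run F
t=26: (idle)
t=27: (idle)
t=28: (idle)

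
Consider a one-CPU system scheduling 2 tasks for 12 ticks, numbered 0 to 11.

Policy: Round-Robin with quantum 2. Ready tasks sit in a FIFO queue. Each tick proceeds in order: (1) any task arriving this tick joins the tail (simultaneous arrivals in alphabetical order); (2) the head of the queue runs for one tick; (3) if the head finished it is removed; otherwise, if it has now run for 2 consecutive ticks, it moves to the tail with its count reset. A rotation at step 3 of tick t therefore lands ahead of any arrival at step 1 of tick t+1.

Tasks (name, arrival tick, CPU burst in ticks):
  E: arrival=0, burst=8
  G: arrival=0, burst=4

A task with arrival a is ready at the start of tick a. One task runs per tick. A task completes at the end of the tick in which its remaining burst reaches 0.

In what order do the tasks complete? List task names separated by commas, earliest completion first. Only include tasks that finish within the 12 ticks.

t=0: queue=[E,G] q_used=0 → run E
t=1: queue=[E,G] q_used=1 → run E
t=2: queue=[G,E] q_used=0 → run G
t=3: queue=[G,E] q_used=1 → run G
t=4: queue=[E,G] q_used=0 → run E
t=5: queue=[E,G] q_used=1 → run E
t=6: queue=[G,E] q_used=0 → run G
t=7: queue=[G,E] q_used=1 → run G
t=8: queue=[E] q_used=0 → run E
t=9: queue=[E] q_used=1 → run E
t=10: queue=[E] q_used=0 → run E
t=11: queue=[E] q_used=1 → run E

completion order = G, E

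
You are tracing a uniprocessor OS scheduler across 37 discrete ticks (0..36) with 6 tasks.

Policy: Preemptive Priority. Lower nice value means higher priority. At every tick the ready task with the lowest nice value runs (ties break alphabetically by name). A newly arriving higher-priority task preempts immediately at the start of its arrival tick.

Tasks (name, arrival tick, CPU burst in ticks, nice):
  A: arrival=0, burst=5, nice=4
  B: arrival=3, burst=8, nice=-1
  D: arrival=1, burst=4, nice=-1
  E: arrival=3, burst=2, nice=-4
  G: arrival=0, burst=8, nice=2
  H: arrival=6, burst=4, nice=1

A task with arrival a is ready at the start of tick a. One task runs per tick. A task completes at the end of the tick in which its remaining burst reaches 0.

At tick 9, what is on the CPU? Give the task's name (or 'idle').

t=0: ready={A,G} → run G
t=1: ready={A,D,G} → run D
t=2: ready={A,D,G} → run D
t=3: ready={A,B,D,E,G} → run E
t=4: ready={A,B,D,E,G} → run E
t=5: ready={A,B,D,G} → run B
t=6: ready={A,B,D,G,H} → run B
t=7: ready={A,B,D,G,H} → run B
t=8: ready={A,B,D,G,H} → run B
t=9: ready={A,B,D,G,H} → run B
t=10: ready={A,B,D,G,H} → run B
t=11: ready={A,B,D,G,H} → run B
t=12: ready={A,B,D,G,H} → run B
t=13: ready={A,D,G,H} → run D
t=14: ready={A,D,G,H} → run D
t=15: ready={A,G,H} → run H
t=16: ready={A,G,H} → run H
t=17: ready={A,G,H} → run H
t=18: ready={A,G,H} → run H
t=19: ready={A,G} → run G
t=20: ready={A,G} → run G
t=21: ready={A,G} → run G
t=22: ready={A,G} → run G
t=23: ready={A,G} → run G
t=24: ready={A,G} → run G
t=25: ready={A,G} → run G
t=26: ready={A} → run A
t=27: ready={A} → run A
t=28: ready={A} → run A
t=29: ready={A} → run A
t=30: ready={A} → run A
t=31: (idle)
t=32: (idle)
t=33: (idle)
t=34: (idle)
t=35: (idle)
t=36: (idle)

running at tick 9 = B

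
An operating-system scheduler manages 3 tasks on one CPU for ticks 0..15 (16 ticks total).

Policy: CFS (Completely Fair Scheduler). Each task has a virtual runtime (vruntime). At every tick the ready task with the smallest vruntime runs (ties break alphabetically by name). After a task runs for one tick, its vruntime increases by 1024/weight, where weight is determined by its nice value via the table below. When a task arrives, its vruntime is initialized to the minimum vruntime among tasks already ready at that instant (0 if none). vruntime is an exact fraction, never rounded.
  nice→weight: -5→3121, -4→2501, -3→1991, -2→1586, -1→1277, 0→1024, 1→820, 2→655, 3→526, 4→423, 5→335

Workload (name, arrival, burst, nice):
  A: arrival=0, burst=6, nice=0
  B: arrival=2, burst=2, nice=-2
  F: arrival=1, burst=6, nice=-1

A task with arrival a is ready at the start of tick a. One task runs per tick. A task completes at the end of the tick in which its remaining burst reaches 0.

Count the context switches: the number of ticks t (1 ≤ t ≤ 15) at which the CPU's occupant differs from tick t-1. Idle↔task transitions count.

t=0: vr[A=0] → run A
t=1: vr[A=1 F=1] → run A
t=2: vr[A=2 B=1 F=1] → run B
t=3: vr[A=2 B=1305/793 F=1] → run F
t=4: vr[A=2 B=1305/793 F=2301/1277] → run B
t=5: vr[A=2 F=2301/1277] → run F
t=6: vr[A=2 F=3325/1277] → run A
t=7: vr[A=3 F=3325/1277] → run F
t=8: vr[A=3 F=4349/1277] → run A
t=9: vr[A=4 F=4349/1277] → run F
t=10: vr[A=4 F=5373/1277] → run A
t=11: vr[A=5 F=5373/1277] → run F
t=12: vr[A=5 F=6397/1277] → run A
t=13: vr[F=6397/1277] → run F
t=14: (idle)
t=15: (idle)

context switches = 13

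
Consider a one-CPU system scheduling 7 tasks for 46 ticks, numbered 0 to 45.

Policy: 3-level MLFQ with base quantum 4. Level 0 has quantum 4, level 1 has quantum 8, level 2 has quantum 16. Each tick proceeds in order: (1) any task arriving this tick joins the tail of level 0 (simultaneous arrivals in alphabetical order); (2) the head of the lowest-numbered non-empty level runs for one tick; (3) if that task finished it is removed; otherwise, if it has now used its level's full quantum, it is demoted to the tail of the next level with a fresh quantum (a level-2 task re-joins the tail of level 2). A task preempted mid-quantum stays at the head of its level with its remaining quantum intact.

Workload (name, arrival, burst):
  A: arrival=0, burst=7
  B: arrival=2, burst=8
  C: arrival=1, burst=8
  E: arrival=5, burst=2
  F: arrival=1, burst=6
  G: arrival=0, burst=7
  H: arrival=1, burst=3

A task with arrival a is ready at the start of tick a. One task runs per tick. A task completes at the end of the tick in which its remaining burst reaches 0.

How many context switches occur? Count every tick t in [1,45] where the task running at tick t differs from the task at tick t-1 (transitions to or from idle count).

context switches = 12

t=0: L0/L1/L2 = AG/-/- → run A
t=1: L0/L1/L2 = AGCFH/-/- → run A
t=2: L0/L1/L2 = AGCFHB/-/- → run A
t=3: L0/L1/L2 = AGCFHB/-/- → run A
t=4: L0/L1/L2 = GCFHB/A/- → run G
t=5: L0/L1/L2 = GCFHBE/A/- → run G
t=6: L0/L1/L2 = GCFHBE/A/- → run G
t=7: L0/L1/L2 = GCFHBE/A/- → run G
t=8: L0/L1/L2 = CFHBE/AG/- → run C
t=9: L0/L1/L2 = CFHBE/AG/- → run C
t=10: L0/L1/L2 = CFHBE/AG/- → run C
t=11: L0/L1/L2 = CFHBE/AG/- → run C
t=12: L0/L1/L2 = FHBE/AGC/- → run F
t=13: L0/L1/L2 = FHBE/AGC/- → run F
t=14: L0/L1/L2 = FHBE/AGC/- → run F
t=15: L0/L1/L2 = FHBE/AGC/- → run F
t=16: L0/L1/L2 = HBE/AGCF/- → run H
t=17: L0/L1/L2 = HBE/AGCF/- → run H
t=18: L0/L1/L2 = HBE/AGCF/- → run H
t=19: L0/L1/L2 = BE/AGCF/- → run B
t=20: L0/L1/L2 = BE/AGCF/- → run B
t=21: L0/L1/L2 = BE/AGCF/- → run B
t=22: L0/L1/L2 = BE/AGCF/- → run B
t=23: L0/L1/L2 = E/AGCFB/- → run E
t=24: L0/L1/L2 = E/AGCFB/- → run E
t=25: L0/L1/L2 = -/AGCFB/- → run A
t=26: L0/L1/L2 = -/AGCFB/- → run A
t=27: L0/L1/L2 = -/AGCFB/- → run A
t=28: L0/L1/L2 = -/GCFB/- → run G
t=29: L0/L1/L2 = -/GCFB/- → run G
t=30: L0/L1/L2 = -/GCFB/- → run G
t=31: L0/L1/L2 = -/CFB/- → run C
t=32: L0/L1/L2 = -/CFB/- → run C
t=33: L0/L1/L2 = -/CFB/- → run C
t=34: L0/L1/L2 = -/CFB/- → run C
t=35: L0/L1/L2 = -/FB/- → run F
t=36: L0/L1/L2 = -/FB/- → run F
t=37: L0/L1/L2 = -/B/- → run B
t=38: L0/L1/L2 = -/B/- → run B
t=39: L0/L1/L2 = -/B/- → run B
t=40: L0/L1/L2 = -/B/- → run B
t=41: (idle)
t=42: (idle)
t=43: (idle)
t=44: (idle)
t=45: (idle)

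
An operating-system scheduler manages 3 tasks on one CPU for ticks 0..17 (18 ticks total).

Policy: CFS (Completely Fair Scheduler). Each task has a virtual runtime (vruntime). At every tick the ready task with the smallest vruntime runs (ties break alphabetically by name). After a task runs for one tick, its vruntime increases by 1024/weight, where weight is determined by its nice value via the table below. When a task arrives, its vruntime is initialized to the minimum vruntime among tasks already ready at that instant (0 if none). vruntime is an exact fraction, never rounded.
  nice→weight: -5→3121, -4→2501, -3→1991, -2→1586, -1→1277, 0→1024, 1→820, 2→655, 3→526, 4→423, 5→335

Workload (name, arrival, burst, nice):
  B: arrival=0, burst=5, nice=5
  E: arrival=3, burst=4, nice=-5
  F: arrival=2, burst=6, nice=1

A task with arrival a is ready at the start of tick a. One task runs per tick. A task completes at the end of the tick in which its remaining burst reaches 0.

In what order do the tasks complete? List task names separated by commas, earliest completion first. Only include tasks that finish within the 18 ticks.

t=0: vr[B=0] → run B
t=1: vr[B=1024/335] → run B
t=2: vr[B=2048/335 F=2048/335] → run B
t=3: vr[B=3072/335 E=2048/335 F=2048/335] → run E
t=4: vr[B=3072/335 E=6734848/1045535 F=2048/335] → run F
t=5: vr[B=3072/335 E=6734848/1045535 F=20224/2747] → run E
t=6: vr[B=3072/335 E=7077888/1045535 F=20224/2747] → run E
t=7: vr[B=3072/335 E=7420928/1045535 F=20224/2747] → run E
t=8: vr[B=3072/335 F=20224/2747] → run F
t=9: vr[B=3072/335 F=118272/13735] → run F
t=10: vr[B=3072/335 F=135424/13735] → run B
t=11: vr[B=4096/335 F=135424/13735] → run F
t=12: vr[B=4096/335 F=152576/13735] → run F
t=13: vr[B=4096/335 F=169728/13735] → run B
t=14: vr[F=169728/13735] → run F
t=15: (idle)
t=16: (idle)
t=17: (idle)

completion order = E, B, F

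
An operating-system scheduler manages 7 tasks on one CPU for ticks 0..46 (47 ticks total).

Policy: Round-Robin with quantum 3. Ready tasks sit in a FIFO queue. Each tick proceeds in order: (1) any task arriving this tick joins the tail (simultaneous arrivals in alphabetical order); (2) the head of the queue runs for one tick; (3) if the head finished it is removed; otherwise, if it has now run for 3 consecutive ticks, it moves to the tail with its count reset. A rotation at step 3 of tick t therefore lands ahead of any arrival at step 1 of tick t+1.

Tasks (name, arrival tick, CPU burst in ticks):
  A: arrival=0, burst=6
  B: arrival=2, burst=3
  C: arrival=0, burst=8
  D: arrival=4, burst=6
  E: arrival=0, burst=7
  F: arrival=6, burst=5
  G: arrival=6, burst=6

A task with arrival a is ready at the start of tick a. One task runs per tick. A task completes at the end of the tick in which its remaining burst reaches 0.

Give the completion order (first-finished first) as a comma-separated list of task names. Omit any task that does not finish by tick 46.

t=0: queue=[A,C,E] q_used=0 → run A
t=1: queue=[A,C,E] q_used=1 → run A
t=2: queue=[A,C,E,B] q_used=2 → run A
t=3: queue=[C,E,B,A] q_used=0 → run C
t=4: queue=[C,E,B,A,D] q_used=1 → run C
t=5: queue=[C,E,B,A,D] q_used=2 → run C
t=6: queue=[E,B,A,D,C,F,G] q_used=0 → run E
t=7: queue=[E,B,A,D,C,F,G] q_used=1 → run E
t=8: queue=[E,B,A,D,C,F,G] q_used=2 → run E
t=9: queue=[B,A,D,C,F,G,E] q_used=0 → run B
t=10: queue=[B,A,D,C,F,G,E] q_used=1 → run B
t=11: queue=[B,A,D,C,F,G,E] q_used=2 → run B
t=12: queue=[A,D,C,F,G,E] q_used=0 → run A
t=13: queue=[A,D,C,F,G,E] q_used=1 → run A
t=14: queue=[A,D,C,F,G,E] q_used=2 → run A
t=15: queue=[D,C,F,G,E] q_used=0 → run D
t=16: queue=[D,C,F,G,E] q_used=1 → run D
t=17: queue=[D,C,F,G,E] q_used=2 → run D
t=18: queue=[C,F,G,E,D] q_used=0 → run C
t=19: queue=[C,F,G,E,D] q_used=1 → run C
t=20: queue=[C,F,G,E,D] q_used=2 → run C
t=21: queue=[F,G,E,D,C] q_used=0 → run F
t=22: queue=[F,G,E,D,C] q_used=1 → run F
t=23: queue=[F,G,E,D,C] q_used=2 → run F
t=24: queue=[G,E,D,C,F] q_used=0 → run G
t=25: queue=[G,E,D,C,F] q_used=1 → run G
t=26: queue=[G,E,D,C,F] q_used=2 → run G
t=27: queue=[E,D,C,F,G] q_used=0 → run E
t=28: queue=[E,D,C,F,G] q_used=1 → run E
t=29: queue=[E,D,C,F,G] q_used=2 → run E
t=30: queue=[D,C,F,G,E] q_used=0 → run D
t=31: queue=[D,C,F,G,E] q_used=1 → run D
t=32: queue=[D,C,F,G,E] q_used=2 → run D
t=33: queue=[C,F,G,E] q_used=0 → run C
t=34: queue=[C,F,G,E] q_used=1 → run C
t=35: queue=[F,G,E] q_used=0 → run F
t=36: queue=[F,G,E] q_used=1 → run F
t=37: queue=[G,E] q_used=0 → run G
t=38: queue=[G,E] q_used=1 → run G
t=39: queue=[G,E] q_used=2 → run G
t=40: queue=[E] q_used=0 → run E
t=41: (idle)
t=42: (idle)
t=43: (idle)
t=44: (idle)
t=45: (idle)
t=46: (idle)

completion order = B, A, D, C, F, G, E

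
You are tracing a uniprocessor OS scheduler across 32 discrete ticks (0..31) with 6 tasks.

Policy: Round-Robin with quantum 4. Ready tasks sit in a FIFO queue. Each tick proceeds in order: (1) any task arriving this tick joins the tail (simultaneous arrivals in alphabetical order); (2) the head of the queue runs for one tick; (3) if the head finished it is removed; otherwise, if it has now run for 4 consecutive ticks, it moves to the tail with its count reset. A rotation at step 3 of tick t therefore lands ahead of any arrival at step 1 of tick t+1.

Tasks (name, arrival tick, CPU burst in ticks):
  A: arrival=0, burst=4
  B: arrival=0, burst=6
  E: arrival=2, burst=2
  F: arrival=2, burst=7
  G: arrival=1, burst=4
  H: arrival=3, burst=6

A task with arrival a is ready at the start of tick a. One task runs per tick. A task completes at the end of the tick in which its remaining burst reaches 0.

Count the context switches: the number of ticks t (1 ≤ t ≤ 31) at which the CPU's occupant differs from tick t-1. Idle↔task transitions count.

t=0: queue=[A,B] q_used=0 → run A
t=1: queue=[A,B,G] q_used=1 → run A
t=2: queue=[A,B,G,E,F] q_used=2 → run A
t=3: queue=[A,B,G,E,F,H] q_used=3 → run A
t=4: queue=[B,G,E,F,H] q_used=0 → run B
t=5: queue=[B,G,E,F,H] q_used=1 → run B
t=6: queue=[B,G,E,F,H] q_used=2 → run B
t=7: queue=[B,G,E,F,H] q_used=3 → run B
t=8: queue=[G,E,F,H,B] q_used=0 → run G
t=9: queue=[G,E,F,H,B] q_used=1 → run G
t=10: queue=[G,E,F,H,B] q_used=2 → run G
t=11: queue=[G,E,F,H,B] q_used=3 → run G
t=12: queue=[E,F,H,B] q_used=0 → run E
t=13: queue=[E,F,H,B] q_used=1 → run E
t=14: queue=[F,H,B] q_used=0 → run F
t=15: queue=[F,H,B] q_used=1 → run F
t=16: queue=[F,H,B] q_used=2 → run F
t=17: queue=[F,H,B] q_used=3 → run F
t=18: queue=[H,B,F] q_used=0 → run H
t=19: queue=[H,B,F] q_used=1 → run H
t=20: queue=[H,B,F] q_used=2 → run H
t=21: queue=[H,B,F] q_used=3 → run H
t=22: queue=[B,F,H] q_used=0 → run B
t=23: queue=[B,F,H] q_used=1 → run B
t=24: queue=[F,H] q_used=0 → run F
t=25: queue=[F,H] q_used=1 → run F
t=26: queue=[F,H] q_used=2 → run F
t=27: queue=[H] q_used=0 → run H
t=28: queue=[H] q_used=1 → run H
t=29: (idle)
t=30: (idle)
t=31: (idle)

context switches = 9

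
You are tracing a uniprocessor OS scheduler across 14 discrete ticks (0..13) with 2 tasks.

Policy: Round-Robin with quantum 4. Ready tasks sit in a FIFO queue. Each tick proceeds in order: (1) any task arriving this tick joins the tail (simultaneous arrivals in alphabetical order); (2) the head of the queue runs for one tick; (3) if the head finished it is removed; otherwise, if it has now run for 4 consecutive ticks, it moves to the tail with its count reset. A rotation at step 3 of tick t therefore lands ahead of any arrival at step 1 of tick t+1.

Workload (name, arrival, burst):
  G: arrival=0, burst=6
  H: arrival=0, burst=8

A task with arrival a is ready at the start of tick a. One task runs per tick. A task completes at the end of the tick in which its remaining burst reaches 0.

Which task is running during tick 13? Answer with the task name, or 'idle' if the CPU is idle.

running at tick 13 = H

t=0: queue=[G,H] q_used=0 → run G
t=1: queue=[G,H] q_used=1 → run G
t=2: queue=[G,H] q_used=2 → run G
t=3: queue=[G,H] q_used=3 → run G
t=4: queue=[H,G] q_used=0 → run H
t=5: queue=[H,G] q_used=1 → run H
t=6: queue=[H,G] q_used=2 → run H
t=7: queue=[H,G] q_used=3 → run H
t=8: queue=[G,H] q_used=0 → run G
t=9: queue=[G,H] q_used=1 → run G
t=10: queue=[H] q_used=0 → run H
t=11: queue=[H] q_used=1 → run H
t=12: queue=[H] q_used=2 → run H
t=13: queue=[H] q_used=3 → run H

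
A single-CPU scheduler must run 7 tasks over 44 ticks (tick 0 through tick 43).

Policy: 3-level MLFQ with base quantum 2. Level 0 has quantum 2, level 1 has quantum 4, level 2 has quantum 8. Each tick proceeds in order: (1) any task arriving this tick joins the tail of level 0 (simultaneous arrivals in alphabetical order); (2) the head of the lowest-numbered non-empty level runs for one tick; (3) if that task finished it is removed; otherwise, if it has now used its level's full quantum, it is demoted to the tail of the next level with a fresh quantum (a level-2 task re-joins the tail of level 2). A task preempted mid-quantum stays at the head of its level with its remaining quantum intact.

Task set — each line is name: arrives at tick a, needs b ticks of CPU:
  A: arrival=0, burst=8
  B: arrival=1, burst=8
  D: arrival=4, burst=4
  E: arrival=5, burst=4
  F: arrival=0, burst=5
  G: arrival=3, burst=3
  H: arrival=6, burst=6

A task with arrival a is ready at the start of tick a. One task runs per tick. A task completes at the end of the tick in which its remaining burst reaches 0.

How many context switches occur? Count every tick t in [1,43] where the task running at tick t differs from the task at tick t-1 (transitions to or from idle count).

t=0: L0/L1/L2 = AF/-/- → run A
t=1: L0/L1/L2 = AFB/-/- → run A
t=2: L0/L1/L2 = FB/A/- → run F
t=3: L0/L1/L2 = FBG/A/- → run F
t=4: L0/L1/L2 = BGD/AF/- → run B
t=5: L0/L1/L2 = BGDE/AF/- → run B
t=6: L0/L1/L2 = GDEH/AFB/- → run G
t=7: L0/L1/L2 = GDEH/AFB/- → run G
t=8: L0/L1/L2 = DEH/AFBG/- → run D
t=9: L0/L1/L2 = DEH/AFBG/- → run D
t=10: L0/L1/L2 = EH/AFBGD/- → run E
t=11: L0/L1/L2 = EH/AFBGD/- → run E
t=12: L0/L1/L2 = H/AFBGDE/- → run H
t=13: L0/L1/L2 = H/AFBGDE/- → run H
t=14: L0/L1/L2 = -/AFBGDEH/- → run A
t=15: L0/L1/L2 = -/AFBGDEH/- → run A
t=16: L0/L1/L2 = -/AFBGDEH/- → run A
t=17: L0/L1/L2 = -/AFBGDEH/- → run A
t=18: L0/L1/L2 = -/FBGDEH/A → run F
t=19: L0/L1/L2 = -/FBGDEH/A → run F
t=20: L0/L1/L2 = -/FBGDEH/A → run F
t=21: L0/L1/L2 = -/BGDEH/A → run B
t=22: L0/L1/L2 = -/BGDEH/A → run B
t=23: L0/L1/L2 = -/BGDEH/A → run B
t=24: L0/L1/L2 = -/BGDEH/A → run B
t=25: L0/L1/L2 = -/GDEH/AB → run G
t=26: L0/L1/L2 = -/DEH/AB → run D
t=27: L0/L1/L2 = -/DEH/AB → run D
t=28: L0/L1/L2 = -/EH/AB → run E
t=29: L0/L1/L2 = -/EH/AB → run E
t=30: L0/L1/L2 = -/H/AB → run H
t=31: L0/L1/L2 = -/H/AB → run H
t=32: L0/L1/L2 = -/H/AB → run H
t=33: L0/L1/L2 = -/H/AB → run H
t=34: L0/L1/L2 = -/-/AB → run A
t=35: L0/L1/L2 = -/-/AB → run A
t=36: L0/L1/L2 = -/-/B → run B
t=37: L0/L1/L2 = -/-/B → run B
t=38: (idle)
t=39: (idle)
t=40: (idle)
t=41: (idle)
t=42: (idle)
t=43: (idle)

context switches = 16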